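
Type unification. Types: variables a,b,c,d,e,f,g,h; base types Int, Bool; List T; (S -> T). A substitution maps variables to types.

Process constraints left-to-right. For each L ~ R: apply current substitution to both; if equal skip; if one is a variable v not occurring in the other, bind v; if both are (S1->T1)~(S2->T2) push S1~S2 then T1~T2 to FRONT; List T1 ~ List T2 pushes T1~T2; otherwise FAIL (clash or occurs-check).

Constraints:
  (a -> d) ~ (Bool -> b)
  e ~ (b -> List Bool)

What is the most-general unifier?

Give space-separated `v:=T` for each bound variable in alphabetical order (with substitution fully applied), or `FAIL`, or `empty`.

step 1: unify (a -> d) ~ (Bool -> b)  [subst: {-} | 1 pending]
  -> decompose arrow: push a~Bool, d~b
step 2: unify a ~ Bool  [subst: {-} | 2 pending]
  bind a := Bool
step 3: unify d ~ b  [subst: {a:=Bool} | 1 pending]
  bind d := b
step 4: unify e ~ (b -> List Bool)  [subst: {a:=Bool, d:=b} | 0 pending]
  bind e := (b -> List Bool)

Answer: a:=Bool d:=b e:=(b -> List Bool)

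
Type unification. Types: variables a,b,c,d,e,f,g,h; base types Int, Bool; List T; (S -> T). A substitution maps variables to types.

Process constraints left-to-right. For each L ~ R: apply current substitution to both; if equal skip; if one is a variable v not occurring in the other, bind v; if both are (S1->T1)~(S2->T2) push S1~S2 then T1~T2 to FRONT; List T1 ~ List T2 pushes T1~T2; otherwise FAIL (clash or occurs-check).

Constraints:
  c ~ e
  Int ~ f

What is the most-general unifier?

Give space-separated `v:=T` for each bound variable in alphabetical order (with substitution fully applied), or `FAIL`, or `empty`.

step 1: unify c ~ e  [subst: {-} | 1 pending]
  bind c := e
step 2: unify Int ~ f  [subst: {c:=e} | 0 pending]
  bind f := Int

Answer: c:=e f:=Int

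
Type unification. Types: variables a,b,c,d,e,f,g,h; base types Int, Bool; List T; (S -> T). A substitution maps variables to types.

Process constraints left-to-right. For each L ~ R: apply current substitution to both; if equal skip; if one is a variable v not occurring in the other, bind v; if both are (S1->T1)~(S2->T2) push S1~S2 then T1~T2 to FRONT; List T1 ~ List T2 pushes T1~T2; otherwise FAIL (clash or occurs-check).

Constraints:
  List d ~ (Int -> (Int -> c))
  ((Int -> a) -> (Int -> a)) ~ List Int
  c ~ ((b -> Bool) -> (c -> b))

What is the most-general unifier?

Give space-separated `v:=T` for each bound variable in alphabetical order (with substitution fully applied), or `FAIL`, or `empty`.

Answer: FAIL

Derivation:
step 1: unify List d ~ (Int -> (Int -> c))  [subst: {-} | 2 pending]
  clash: List d vs (Int -> (Int -> c))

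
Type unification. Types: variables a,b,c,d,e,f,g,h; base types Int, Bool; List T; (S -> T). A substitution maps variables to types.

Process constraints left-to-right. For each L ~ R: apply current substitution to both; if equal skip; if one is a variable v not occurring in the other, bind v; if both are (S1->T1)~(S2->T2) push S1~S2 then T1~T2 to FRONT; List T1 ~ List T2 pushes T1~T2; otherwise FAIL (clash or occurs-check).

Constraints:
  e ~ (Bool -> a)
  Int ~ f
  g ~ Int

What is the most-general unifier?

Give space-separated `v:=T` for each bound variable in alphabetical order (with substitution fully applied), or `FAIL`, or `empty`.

step 1: unify e ~ (Bool -> a)  [subst: {-} | 2 pending]
  bind e := (Bool -> a)
step 2: unify Int ~ f  [subst: {e:=(Bool -> a)} | 1 pending]
  bind f := Int
step 3: unify g ~ Int  [subst: {e:=(Bool -> a), f:=Int} | 0 pending]
  bind g := Int

Answer: e:=(Bool -> a) f:=Int g:=Int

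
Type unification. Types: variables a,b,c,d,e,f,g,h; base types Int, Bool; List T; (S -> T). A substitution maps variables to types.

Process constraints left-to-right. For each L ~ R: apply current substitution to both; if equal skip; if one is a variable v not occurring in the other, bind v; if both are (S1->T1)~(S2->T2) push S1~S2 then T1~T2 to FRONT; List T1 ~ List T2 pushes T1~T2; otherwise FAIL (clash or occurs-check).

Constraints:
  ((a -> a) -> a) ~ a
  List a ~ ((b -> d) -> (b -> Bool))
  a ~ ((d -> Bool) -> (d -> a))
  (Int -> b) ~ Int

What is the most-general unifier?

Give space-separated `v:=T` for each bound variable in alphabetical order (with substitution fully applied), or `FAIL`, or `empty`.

step 1: unify ((a -> a) -> a) ~ a  [subst: {-} | 3 pending]
  occurs-check fail

Answer: FAIL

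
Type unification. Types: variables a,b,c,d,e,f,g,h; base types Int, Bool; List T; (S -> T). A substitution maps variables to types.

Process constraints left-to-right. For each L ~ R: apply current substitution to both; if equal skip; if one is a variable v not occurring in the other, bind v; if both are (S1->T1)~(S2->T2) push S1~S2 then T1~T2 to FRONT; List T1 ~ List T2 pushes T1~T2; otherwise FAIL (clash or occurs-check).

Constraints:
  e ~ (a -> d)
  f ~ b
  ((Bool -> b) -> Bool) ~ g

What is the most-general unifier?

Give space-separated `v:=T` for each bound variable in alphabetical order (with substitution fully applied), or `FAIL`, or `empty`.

step 1: unify e ~ (a -> d)  [subst: {-} | 2 pending]
  bind e := (a -> d)
step 2: unify f ~ b  [subst: {e:=(a -> d)} | 1 pending]
  bind f := b
step 3: unify ((Bool -> b) -> Bool) ~ g  [subst: {e:=(a -> d), f:=b} | 0 pending]
  bind g := ((Bool -> b) -> Bool)

Answer: e:=(a -> d) f:=b g:=((Bool -> b) -> Bool)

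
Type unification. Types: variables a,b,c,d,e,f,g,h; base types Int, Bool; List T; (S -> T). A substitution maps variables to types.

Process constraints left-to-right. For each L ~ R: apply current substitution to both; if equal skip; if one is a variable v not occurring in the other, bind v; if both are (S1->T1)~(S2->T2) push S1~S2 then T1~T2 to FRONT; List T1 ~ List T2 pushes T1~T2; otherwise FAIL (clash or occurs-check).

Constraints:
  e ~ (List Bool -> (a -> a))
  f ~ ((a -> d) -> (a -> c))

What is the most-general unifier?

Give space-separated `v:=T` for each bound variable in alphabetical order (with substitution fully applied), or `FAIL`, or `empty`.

Answer: e:=(List Bool -> (a -> a)) f:=((a -> d) -> (a -> c))

Derivation:
step 1: unify e ~ (List Bool -> (a -> a))  [subst: {-} | 1 pending]
  bind e := (List Bool -> (a -> a))
step 2: unify f ~ ((a -> d) -> (a -> c))  [subst: {e:=(List Bool -> (a -> a))} | 0 pending]
  bind f := ((a -> d) -> (a -> c))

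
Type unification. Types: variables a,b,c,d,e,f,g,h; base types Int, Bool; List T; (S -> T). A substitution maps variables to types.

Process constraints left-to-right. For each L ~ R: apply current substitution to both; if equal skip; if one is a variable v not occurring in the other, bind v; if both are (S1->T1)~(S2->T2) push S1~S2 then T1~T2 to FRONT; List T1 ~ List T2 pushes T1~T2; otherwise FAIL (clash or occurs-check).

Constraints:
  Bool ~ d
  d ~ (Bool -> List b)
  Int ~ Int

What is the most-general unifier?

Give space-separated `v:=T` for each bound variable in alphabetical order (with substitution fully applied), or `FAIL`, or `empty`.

step 1: unify Bool ~ d  [subst: {-} | 2 pending]
  bind d := Bool
step 2: unify Bool ~ (Bool -> List b)  [subst: {d:=Bool} | 1 pending]
  clash: Bool vs (Bool -> List b)

Answer: FAIL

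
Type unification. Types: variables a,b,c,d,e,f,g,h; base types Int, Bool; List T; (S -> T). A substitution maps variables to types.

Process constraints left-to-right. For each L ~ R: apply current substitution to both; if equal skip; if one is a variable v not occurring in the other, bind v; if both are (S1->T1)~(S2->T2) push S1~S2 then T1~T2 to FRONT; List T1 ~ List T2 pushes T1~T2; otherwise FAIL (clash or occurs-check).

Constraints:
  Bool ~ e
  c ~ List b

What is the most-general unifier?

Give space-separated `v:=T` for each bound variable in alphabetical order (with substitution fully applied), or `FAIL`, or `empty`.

step 1: unify Bool ~ e  [subst: {-} | 1 pending]
  bind e := Bool
step 2: unify c ~ List b  [subst: {e:=Bool} | 0 pending]
  bind c := List b

Answer: c:=List b e:=Bool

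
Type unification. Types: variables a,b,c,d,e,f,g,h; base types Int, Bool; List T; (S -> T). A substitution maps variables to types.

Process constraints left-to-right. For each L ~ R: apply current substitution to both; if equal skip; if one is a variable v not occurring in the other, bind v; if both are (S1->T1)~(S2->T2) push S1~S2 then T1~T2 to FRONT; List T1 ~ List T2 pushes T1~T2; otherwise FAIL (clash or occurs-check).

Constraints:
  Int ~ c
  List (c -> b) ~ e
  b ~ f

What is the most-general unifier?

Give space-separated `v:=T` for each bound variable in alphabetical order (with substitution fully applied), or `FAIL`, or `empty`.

Answer: b:=f c:=Int e:=List (Int -> f)

Derivation:
step 1: unify Int ~ c  [subst: {-} | 2 pending]
  bind c := Int
step 2: unify List (Int -> b) ~ e  [subst: {c:=Int} | 1 pending]
  bind e := List (Int -> b)
step 3: unify b ~ f  [subst: {c:=Int, e:=List (Int -> b)} | 0 pending]
  bind b := f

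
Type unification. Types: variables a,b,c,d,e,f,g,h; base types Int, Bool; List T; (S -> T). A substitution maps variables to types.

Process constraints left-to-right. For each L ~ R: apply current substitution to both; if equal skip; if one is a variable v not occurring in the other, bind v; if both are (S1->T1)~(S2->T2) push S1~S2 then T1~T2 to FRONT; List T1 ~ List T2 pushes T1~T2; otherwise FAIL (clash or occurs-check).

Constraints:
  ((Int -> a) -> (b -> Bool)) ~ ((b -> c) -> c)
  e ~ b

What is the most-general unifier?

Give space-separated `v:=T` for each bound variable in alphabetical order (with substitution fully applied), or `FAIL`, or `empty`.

Answer: a:=(Int -> Bool) b:=Int c:=(Int -> Bool) e:=Int

Derivation:
step 1: unify ((Int -> a) -> (b -> Bool)) ~ ((b -> c) -> c)  [subst: {-} | 1 pending]
  -> decompose arrow: push (Int -> a)~(b -> c), (b -> Bool)~c
step 2: unify (Int -> a) ~ (b -> c)  [subst: {-} | 2 pending]
  -> decompose arrow: push Int~b, a~c
step 3: unify Int ~ b  [subst: {-} | 3 pending]
  bind b := Int
step 4: unify a ~ c  [subst: {b:=Int} | 2 pending]
  bind a := c
step 5: unify (Int -> Bool) ~ c  [subst: {b:=Int, a:=c} | 1 pending]
  bind c := (Int -> Bool)
step 6: unify e ~ Int  [subst: {b:=Int, a:=c, c:=(Int -> Bool)} | 0 pending]
  bind e := Int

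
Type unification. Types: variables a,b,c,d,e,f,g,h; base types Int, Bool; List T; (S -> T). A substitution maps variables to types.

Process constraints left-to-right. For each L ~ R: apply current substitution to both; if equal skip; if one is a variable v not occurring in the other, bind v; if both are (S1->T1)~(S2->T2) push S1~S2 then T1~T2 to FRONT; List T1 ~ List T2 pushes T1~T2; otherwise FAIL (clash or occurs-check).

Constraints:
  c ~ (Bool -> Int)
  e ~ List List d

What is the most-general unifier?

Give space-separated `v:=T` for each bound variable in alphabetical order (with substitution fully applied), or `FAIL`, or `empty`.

Answer: c:=(Bool -> Int) e:=List List d

Derivation:
step 1: unify c ~ (Bool -> Int)  [subst: {-} | 1 pending]
  bind c := (Bool -> Int)
step 2: unify e ~ List List d  [subst: {c:=(Bool -> Int)} | 0 pending]
  bind e := List List d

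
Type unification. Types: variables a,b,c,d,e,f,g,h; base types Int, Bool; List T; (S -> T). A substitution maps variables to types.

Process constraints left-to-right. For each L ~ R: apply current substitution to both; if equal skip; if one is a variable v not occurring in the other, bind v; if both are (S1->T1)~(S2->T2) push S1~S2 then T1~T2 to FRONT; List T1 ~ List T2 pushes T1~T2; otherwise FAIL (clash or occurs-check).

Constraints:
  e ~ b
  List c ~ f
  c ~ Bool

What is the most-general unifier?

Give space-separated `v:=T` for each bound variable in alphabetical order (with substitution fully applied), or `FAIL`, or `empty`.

step 1: unify e ~ b  [subst: {-} | 2 pending]
  bind e := b
step 2: unify List c ~ f  [subst: {e:=b} | 1 pending]
  bind f := List c
step 3: unify c ~ Bool  [subst: {e:=b, f:=List c} | 0 pending]
  bind c := Bool

Answer: c:=Bool e:=b f:=List Bool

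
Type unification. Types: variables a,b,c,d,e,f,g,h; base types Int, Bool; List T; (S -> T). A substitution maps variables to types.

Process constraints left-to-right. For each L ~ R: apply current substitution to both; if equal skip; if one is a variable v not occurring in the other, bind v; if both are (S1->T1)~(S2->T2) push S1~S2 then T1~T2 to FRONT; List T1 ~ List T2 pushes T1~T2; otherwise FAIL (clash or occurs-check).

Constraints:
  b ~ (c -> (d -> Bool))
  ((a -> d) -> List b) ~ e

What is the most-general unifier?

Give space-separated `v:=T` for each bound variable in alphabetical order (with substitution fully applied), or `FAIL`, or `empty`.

Answer: b:=(c -> (d -> Bool)) e:=((a -> d) -> List (c -> (d -> Bool)))

Derivation:
step 1: unify b ~ (c -> (d -> Bool))  [subst: {-} | 1 pending]
  bind b := (c -> (d -> Bool))
step 2: unify ((a -> d) -> List (c -> (d -> Bool))) ~ e  [subst: {b:=(c -> (d -> Bool))} | 0 pending]
  bind e := ((a -> d) -> List (c -> (d -> Bool)))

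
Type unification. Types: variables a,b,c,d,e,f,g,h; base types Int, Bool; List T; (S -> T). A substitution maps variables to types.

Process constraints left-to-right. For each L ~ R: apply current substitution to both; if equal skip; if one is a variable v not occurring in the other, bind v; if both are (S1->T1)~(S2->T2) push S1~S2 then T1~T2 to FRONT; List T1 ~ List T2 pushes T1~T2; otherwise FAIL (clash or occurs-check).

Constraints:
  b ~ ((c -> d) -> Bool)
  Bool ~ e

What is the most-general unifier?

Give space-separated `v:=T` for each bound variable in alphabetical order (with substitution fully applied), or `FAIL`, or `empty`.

Answer: b:=((c -> d) -> Bool) e:=Bool

Derivation:
step 1: unify b ~ ((c -> d) -> Bool)  [subst: {-} | 1 pending]
  bind b := ((c -> d) -> Bool)
step 2: unify Bool ~ e  [subst: {b:=((c -> d) -> Bool)} | 0 pending]
  bind e := Bool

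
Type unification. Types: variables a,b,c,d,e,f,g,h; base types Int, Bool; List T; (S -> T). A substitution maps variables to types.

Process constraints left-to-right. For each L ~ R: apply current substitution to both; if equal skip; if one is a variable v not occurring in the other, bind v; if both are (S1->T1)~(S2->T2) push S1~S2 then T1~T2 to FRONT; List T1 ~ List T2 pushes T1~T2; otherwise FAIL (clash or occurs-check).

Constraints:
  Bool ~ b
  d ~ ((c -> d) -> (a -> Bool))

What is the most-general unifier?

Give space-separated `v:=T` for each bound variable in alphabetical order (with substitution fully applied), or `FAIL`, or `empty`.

step 1: unify Bool ~ b  [subst: {-} | 1 pending]
  bind b := Bool
step 2: unify d ~ ((c -> d) -> (a -> Bool))  [subst: {b:=Bool} | 0 pending]
  occurs-check fail: d in ((c -> d) -> (a -> Bool))

Answer: FAIL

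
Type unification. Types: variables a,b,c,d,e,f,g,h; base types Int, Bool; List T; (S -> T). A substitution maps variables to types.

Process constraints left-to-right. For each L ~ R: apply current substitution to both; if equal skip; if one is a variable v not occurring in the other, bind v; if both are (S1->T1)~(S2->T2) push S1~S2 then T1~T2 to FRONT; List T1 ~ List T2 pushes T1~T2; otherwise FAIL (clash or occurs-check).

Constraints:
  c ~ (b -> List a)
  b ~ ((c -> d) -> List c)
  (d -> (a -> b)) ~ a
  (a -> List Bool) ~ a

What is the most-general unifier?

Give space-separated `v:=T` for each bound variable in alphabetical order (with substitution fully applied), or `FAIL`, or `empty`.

Answer: FAIL

Derivation:
step 1: unify c ~ (b -> List a)  [subst: {-} | 3 pending]
  bind c := (b -> List a)
step 2: unify b ~ (((b -> List a) -> d) -> List (b -> List a))  [subst: {c:=(b -> List a)} | 2 pending]
  occurs-check fail: b in (((b -> List a) -> d) -> List (b -> List a))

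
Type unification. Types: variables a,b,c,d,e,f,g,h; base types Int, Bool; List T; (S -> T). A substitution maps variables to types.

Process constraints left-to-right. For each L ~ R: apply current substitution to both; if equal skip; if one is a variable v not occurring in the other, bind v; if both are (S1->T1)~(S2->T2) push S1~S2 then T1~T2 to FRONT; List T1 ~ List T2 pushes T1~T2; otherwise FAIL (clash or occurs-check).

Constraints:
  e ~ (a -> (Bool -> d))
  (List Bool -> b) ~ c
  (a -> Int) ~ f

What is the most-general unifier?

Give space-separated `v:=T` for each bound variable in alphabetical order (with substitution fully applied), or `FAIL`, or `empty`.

step 1: unify e ~ (a -> (Bool -> d))  [subst: {-} | 2 pending]
  bind e := (a -> (Bool -> d))
step 2: unify (List Bool -> b) ~ c  [subst: {e:=(a -> (Bool -> d))} | 1 pending]
  bind c := (List Bool -> b)
step 3: unify (a -> Int) ~ f  [subst: {e:=(a -> (Bool -> d)), c:=(List Bool -> b)} | 0 pending]
  bind f := (a -> Int)

Answer: c:=(List Bool -> b) e:=(a -> (Bool -> d)) f:=(a -> Int)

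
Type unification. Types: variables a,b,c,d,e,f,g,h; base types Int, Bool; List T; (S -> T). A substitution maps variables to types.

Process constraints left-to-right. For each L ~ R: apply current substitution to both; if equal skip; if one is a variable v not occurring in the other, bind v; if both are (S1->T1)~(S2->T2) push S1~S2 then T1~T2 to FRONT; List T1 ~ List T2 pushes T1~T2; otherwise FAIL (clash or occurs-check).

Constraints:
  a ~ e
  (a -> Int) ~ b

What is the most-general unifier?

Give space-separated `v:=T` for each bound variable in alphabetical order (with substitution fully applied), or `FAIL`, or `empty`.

step 1: unify a ~ e  [subst: {-} | 1 pending]
  bind a := e
step 2: unify (e -> Int) ~ b  [subst: {a:=e} | 0 pending]
  bind b := (e -> Int)

Answer: a:=e b:=(e -> Int)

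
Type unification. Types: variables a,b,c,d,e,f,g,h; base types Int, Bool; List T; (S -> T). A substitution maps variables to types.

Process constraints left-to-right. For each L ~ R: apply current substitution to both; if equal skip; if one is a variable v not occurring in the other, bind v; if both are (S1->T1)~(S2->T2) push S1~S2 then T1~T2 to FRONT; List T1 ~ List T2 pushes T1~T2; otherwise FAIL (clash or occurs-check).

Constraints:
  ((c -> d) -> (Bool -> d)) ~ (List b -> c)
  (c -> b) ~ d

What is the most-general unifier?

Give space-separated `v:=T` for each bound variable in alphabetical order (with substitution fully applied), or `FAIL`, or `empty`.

Answer: FAIL

Derivation:
step 1: unify ((c -> d) -> (Bool -> d)) ~ (List b -> c)  [subst: {-} | 1 pending]
  -> decompose arrow: push (c -> d)~List b, (Bool -> d)~c
step 2: unify (c -> d) ~ List b  [subst: {-} | 2 pending]
  clash: (c -> d) vs List b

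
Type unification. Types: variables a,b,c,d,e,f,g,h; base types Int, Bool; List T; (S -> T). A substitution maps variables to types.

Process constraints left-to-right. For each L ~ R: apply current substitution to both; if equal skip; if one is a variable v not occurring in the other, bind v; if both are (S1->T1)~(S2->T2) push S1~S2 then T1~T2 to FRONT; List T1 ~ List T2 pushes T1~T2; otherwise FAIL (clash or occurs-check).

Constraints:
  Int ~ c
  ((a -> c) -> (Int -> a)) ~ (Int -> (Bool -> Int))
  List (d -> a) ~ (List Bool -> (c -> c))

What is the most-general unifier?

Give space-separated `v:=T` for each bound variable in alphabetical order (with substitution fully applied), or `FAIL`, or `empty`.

Answer: FAIL

Derivation:
step 1: unify Int ~ c  [subst: {-} | 2 pending]
  bind c := Int
step 2: unify ((a -> Int) -> (Int -> a)) ~ (Int -> (Bool -> Int))  [subst: {c:=Int} | 1 pending]
  -> decompose arrow: push (a -> Int)~Int, (Int -> a)~(Bool -> Int)
step 3: unify (a -> Int) ~ Int  [subst: {c:=Int} | 2 pending]
  clash: (a -> Int) vs Int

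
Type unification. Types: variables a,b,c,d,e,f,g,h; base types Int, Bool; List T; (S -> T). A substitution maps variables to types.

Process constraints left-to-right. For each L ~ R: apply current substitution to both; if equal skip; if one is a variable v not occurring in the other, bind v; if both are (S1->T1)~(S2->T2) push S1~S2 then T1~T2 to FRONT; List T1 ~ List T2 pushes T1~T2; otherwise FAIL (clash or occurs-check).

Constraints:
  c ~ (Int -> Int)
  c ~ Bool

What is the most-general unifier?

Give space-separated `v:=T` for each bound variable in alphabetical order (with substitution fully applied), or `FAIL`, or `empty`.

step 1: unify c ~ (Int -> Int)  [subst: {-} | 1 pending]
  bind c := (Int -> Int)
step 2: unify (Int -> Int) ~ Bool  [subst: {c:=(Int -> Int)} | 0 pending]
  clash: (Int -> Int) vs Bool

Answer: FAIL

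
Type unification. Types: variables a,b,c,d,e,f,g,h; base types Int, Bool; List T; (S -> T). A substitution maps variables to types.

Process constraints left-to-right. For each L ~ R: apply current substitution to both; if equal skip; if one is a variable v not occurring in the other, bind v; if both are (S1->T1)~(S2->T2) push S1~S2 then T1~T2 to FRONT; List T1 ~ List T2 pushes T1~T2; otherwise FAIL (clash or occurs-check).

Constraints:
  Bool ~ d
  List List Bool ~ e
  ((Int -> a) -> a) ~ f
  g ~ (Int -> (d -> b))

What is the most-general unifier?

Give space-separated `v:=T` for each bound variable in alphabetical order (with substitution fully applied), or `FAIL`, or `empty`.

Answer: d:=Bool e:=List List Bool f:=((Int -> a) -> a) g:=(Int -> (Bool -> b))

Derivation:
step 1: unify Bool ~ d  [subst: {-} | 3 pending]
  bind d := Bool
step 2: unify List List Bool ~ e  [subst: {d:=Bool} | 2 pending]
  bind e := List List Bool
step 3: unify ((Int -> a) -> a) ~ f  [subst: {d:=Bool, e:=List List Bool} | 1 pending]
  bind f := ((Int -> a) -> a)
step 4: unify g ~ (Int -> (Bool -> b))  [subst: {d:=Bool, e:=List List Bool, f:=((Int -> a) -> a)} | 0 pending]
  bind g := (Int -> (Bool -> b))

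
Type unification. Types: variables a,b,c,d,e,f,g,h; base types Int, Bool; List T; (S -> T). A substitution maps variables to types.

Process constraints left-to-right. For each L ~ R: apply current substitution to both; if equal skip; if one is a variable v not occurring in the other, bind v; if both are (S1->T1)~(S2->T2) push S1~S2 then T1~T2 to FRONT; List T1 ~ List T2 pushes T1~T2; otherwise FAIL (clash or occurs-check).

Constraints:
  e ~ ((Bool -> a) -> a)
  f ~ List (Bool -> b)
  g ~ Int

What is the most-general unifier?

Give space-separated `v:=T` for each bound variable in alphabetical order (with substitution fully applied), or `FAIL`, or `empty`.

step 1: unify e ~ ((Bool -> a) -> a)  [subst: {-} | 2 pending]
  bind e := ((Bool -> a) -> a)
step 2: unify f ~ List (Bool -> b)  [subst: {e:=((Bool -> a) -> a)} | 1 pending]
  bind f := List (Bool -> b)
step 3: unify g ~ Int  [subst: {e:=((Bool -> a) -> a), f:=List (Bool -> b)} | 0 pending]
  bind g := Int

Answer: e:=((Bool -> a) -> a) f:=List (Bool -> b) g:=Int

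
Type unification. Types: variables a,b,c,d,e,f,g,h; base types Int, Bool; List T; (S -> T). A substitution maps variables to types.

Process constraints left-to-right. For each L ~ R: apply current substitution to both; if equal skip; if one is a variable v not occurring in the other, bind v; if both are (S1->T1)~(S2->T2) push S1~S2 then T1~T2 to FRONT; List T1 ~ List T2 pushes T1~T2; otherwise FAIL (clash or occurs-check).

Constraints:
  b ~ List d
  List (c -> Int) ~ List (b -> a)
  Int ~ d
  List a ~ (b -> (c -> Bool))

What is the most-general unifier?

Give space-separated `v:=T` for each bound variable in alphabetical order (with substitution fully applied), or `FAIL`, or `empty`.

Answer: FAIL

Derivation:
step 1: unify b ~ List d  [subst: {-} | 3 pending]
  bind b := List d
step 2: unify List (c -> Int) ~ List (List d -> a)  [subst: {b:=List d} | 2 pending]
  -> decompose List: push (c -> Int)~(List d -> a)
step 3: unify (c -> Int) ~ (List d -> a)  [subst: {b:=List d} | 2 pending]
  -> decompose arrow: push c~List d, Int~a
step 4: unify c ~ List d  [subst: {b:=List d} | 3 pending]
  bind c := List d
step 5: unify Int ~ a  [subst: {b:=List d, c:=List d} | 2 pending]
  bind a := Int
step 6: unify Int ~ d  [subst: {b:=List d, c:=List d, a:=Int} | 1 pending]
  bind d := Int
step 7: unify List Int ~ (List Int -> (List Int -> Bool))  [subst: {b:=List d, c:=List d, a:=Int, d:=Int} | 0 pending]
  clash: List Int vs (List Int -> (List Int -> Bool))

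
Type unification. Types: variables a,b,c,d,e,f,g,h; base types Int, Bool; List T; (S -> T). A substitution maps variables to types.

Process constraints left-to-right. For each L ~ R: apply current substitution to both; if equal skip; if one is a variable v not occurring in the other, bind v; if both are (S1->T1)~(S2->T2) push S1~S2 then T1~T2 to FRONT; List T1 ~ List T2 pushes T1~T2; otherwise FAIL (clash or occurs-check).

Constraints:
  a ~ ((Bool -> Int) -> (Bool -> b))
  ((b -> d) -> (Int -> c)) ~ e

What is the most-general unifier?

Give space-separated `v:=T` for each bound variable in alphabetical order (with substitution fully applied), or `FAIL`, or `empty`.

step 1: unify a ~ ((Bool -> Int) -> (Bool -> b))  [subst: {-} | 1 pending]
  bind a := ((Bool -> Int) -> (Bool -> b))
step 2: unify ((b -> d) -> (Int -> c)) ~ e  [subst: {a:=((Bool -> Int) -> (Bool -> b))} | 0 pending]
  bind e := ((b -> d) -> (Int -> c))

Answer: a:=((Bool -> Int) -> (Bool -> b)) e:=((b -> d) -> (Int -> c))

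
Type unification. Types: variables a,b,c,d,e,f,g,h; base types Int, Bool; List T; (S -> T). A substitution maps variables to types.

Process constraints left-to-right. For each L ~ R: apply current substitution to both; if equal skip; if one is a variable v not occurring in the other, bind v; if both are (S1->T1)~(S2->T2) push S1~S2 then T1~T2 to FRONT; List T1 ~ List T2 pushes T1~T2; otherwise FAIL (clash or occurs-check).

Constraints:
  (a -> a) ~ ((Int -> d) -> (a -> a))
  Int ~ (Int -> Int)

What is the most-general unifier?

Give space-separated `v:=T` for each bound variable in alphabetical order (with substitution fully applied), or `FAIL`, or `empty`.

step 1: unify (a -> a) ~ ((Int -> d) -> (a -> a))  [subst: {-} | 1 pending]
  -> decompose arrow: push a~(Int -> d), a~(a -> a)
step 2: unify a ~ (Int -> d)  [subst: {-} | 2 pending]
  bind a := (Int -> d)
step 3: unify (Int -> d) ~ ((Int -> d) -> (Int -> d))  [subst: {a:=(Int -> d)} | 1 pending]
  -> decompose arrow: push Int~(Int -> d), d~(Int -> d)
step 4: unify Int ~ (Int -> d)  [subst: {a:=(Int -> d)} | 2 pending]
  clash: Int vs (Int -> d)

Answer: FAIL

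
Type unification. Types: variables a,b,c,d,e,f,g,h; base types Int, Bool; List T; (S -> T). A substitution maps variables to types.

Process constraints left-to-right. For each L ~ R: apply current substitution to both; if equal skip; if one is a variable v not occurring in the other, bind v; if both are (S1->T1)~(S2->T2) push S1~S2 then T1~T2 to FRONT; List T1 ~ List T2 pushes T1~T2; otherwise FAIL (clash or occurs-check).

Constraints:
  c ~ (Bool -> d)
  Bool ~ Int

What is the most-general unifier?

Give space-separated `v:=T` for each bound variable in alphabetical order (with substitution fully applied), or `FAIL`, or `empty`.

Answer: FAIL

Derivation:
step 1: unify c ~ (Bool -> d)  [subst: {-} | 1 pending]
  bind c := (Bool -> d)
step 2: unify Bool ~ Int  [subst: {c:=(Bool -> d)} | 0 pending]
  clash: Bool vs Int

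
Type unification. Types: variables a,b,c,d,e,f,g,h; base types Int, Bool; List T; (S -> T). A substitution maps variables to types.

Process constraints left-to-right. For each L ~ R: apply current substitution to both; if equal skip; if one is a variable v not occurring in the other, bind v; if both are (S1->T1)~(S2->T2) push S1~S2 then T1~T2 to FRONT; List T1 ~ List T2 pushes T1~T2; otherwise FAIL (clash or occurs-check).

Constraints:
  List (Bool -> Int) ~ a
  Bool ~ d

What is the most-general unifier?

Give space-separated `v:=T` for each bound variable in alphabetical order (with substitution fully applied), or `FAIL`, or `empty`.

step 1: unify List (Bool -> Int) ~ a  [subst: {-} | 1 pending]
  bind a := List (Bool -> Int)
step 2: unify Bool ~ d  [subst: {a:=List (Bool -> Int)} | 0 pending]
  bind d := Bool

Answer: a:=List (Bool -> Int) d:=Bool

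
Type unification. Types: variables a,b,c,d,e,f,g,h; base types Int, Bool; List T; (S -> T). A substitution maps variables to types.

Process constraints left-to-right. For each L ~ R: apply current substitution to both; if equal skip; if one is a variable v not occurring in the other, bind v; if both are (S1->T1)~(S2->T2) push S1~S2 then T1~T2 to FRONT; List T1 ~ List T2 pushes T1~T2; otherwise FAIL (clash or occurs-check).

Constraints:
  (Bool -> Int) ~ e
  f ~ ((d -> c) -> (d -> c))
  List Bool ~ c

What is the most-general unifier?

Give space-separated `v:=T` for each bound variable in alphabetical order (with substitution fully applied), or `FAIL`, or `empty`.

step 1: unify (Bool -> Int) ~ e  [subst: {-} | 2 pending]
  bind e := (Bool -> Int)
step 2: unify f ~ ((d -> c) -> (d -> c))  [subst: {e:=(Bool -> Int)} | 1 pending]
  bind f := ((d -> c) -> (d -> c))
step 3: unify List Bool ~ c  [subst: {e:=(Bool -> Int), f:=((d -> c) -> (d -> c))} | 0 pending]
  bind c := List Bool

Answer: c:=List Bool e:=(Bool -> Int) f:=((d -> List Bool) -> (d -> List Bool))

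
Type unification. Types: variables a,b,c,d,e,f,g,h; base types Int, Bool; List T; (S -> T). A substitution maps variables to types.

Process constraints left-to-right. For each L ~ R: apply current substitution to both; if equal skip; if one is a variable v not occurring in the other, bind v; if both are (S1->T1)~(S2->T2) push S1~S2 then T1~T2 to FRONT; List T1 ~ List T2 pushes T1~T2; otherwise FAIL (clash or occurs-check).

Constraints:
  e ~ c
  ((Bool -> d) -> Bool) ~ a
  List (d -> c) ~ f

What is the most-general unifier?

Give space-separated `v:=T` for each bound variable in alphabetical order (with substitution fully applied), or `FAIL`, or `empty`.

Answer: a:=((Bool -> d) -> Bool) e:=c f:=List (d -> c)

Derivation:
step 1: unify e ~ c  [subst: {-} | 2 pending]
  bind e := c
step 2: unify ((Bool -> d) -> Bool) ~ a  [subst: {e:=c} | 1 pending]
  bind a := ((Bool -> d) -> Bool)
step 3: unify List (d -> c) ~ f  [subst: {e:=c, a:=((Bool -> d) -> Bool)} | 0 pending]
  bind f := List (d -> c)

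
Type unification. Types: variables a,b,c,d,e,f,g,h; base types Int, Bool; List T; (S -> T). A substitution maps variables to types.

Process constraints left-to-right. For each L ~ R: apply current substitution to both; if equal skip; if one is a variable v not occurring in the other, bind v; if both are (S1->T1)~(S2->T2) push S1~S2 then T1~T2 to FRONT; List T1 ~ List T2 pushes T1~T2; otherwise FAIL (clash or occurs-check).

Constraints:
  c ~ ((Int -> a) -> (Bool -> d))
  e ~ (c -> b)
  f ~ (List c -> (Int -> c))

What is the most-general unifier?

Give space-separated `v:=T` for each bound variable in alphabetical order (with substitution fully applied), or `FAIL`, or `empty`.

Answer: c:=((Int -> a) -> (Bool -> d)) e:=(((Int -> a) -> (Bool -> d)) -> b) f:=(List ((Int -> a) -> (Bool -> d)) -> (Int -> ((Int -> a) -> (Bool -> d))))

Derivation:
step 1: unify c ~ ((Int -> a) -> (Bool -> d))  [subst: {-} | 2 pending]
  bind c := ((Int -> a) -> (Bool -> d))
step 2: unify e ~ (((Int -> a) -> (Bool -> d)) -> b)  [subst: {c:=((Int -> a) -> (Bool -> d))} | 1 pending]
  bind e := (((Int -> a) -> (Bool -> d)) -> b)
step 3: unify f ~ (List ((Int -> a) -> (Bool -> d)) -> (Int -> ((Int -> a) -> (Bool -> d))))  [subst: {c:=((Int -> a) -> (Bool -> d)), e:=(((Int -> a) -> (Bool -> d)) -> b)} | 0 pending]
  bind f := (List ((Int -> a) -> (Bool -> d)) -> (Int -> ((Int -> a) -> (Bool -> d))))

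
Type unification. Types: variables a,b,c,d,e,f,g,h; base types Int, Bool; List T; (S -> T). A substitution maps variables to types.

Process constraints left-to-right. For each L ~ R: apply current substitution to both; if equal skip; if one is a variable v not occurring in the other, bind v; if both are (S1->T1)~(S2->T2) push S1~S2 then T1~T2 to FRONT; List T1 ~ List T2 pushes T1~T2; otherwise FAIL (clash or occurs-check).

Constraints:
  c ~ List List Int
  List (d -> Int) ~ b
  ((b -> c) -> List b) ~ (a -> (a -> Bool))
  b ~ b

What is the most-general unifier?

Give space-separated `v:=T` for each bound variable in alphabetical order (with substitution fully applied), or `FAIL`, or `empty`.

step 1: unify c ~ List List Int  [subst: {-} | 3 pending]
  bind c := List List Int
step 2: unify List (d -> Int) ~ b  [subst: {c:=List List Int} | 2 pending]
  bind b := List (d -> Int)
step 3: unify ((List (d -> Int) -> List List Int) -> List List (d -> Int)) ~ (a -> (a -> Bool))  [subst: {c:=List List Int, b:=List (d -> Int)} | 1 pending]
  -> decompose arrow: push (List (d -> Int) -> List List Int)~a, List List (d -> Int)~(a -> Bool)
step 4: unify (List (d -> Int) -> List List Int) ~ a  [subst: {c:=List List Int, b:=List (d -> Int)} | 2 pending]
  bind a := (List (d -> Int) -> List List Int)
step 5: unify List List (d -> Int) ~ ((List (d -> Int) -> List List Int) -> Bool)  [subst: {c:=List List Int, b:=List (d -> Int), a:=(List (d -> Int) -> List List Int)} | 1 pending]
  clash: List List (d -> Int) vs ((List (d -> Int) -> List List Int) -> Bool)

Answer: FAIL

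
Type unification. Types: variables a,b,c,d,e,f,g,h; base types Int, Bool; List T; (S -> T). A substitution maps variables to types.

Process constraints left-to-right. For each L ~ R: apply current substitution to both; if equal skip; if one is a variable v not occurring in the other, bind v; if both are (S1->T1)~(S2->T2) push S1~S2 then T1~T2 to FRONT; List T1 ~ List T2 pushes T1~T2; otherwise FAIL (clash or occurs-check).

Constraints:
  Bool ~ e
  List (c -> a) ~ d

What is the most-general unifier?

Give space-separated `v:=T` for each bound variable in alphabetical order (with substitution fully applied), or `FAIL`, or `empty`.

step 1: unify Bool ~ e  [subst: {-} | 1 pending]
  bind e := Bool
step 2: unify List (c -> a) ~ d  [subst: {e:=Bool} | 0 pending]
  bind d := List (c -> a)

Answer: d:=List (c -> a) e:=Bool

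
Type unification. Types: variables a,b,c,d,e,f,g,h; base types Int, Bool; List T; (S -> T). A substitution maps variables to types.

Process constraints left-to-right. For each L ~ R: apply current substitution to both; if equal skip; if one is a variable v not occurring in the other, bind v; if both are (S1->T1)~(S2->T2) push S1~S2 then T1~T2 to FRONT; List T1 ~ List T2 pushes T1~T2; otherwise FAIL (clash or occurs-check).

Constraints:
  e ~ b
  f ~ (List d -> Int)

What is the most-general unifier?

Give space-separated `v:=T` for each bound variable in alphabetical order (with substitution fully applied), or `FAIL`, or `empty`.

step 1: unify e ~ b  [subst: {-} | 1 pending]
  bind e := b
step 2: unify f ~ (List d -> Int)  [subst: {e:=b} | 0 pending]
  bind f := (List d -> Int)

Answer: e:=b f:=(List d -> Int)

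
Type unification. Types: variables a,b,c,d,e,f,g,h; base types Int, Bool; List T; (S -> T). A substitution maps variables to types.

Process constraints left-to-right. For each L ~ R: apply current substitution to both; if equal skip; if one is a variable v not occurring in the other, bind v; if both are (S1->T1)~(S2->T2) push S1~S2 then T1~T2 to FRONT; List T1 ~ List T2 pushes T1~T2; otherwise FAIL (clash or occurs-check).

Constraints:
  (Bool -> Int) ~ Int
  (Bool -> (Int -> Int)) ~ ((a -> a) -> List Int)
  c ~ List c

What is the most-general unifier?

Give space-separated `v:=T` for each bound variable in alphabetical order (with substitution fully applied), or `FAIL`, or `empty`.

Answer: FAIL

Derivation:
step 1: unify (Bool -> Int) ~ Int  [subst: {-} | 2 pending]
  clash: (Bool -> Int) vs Int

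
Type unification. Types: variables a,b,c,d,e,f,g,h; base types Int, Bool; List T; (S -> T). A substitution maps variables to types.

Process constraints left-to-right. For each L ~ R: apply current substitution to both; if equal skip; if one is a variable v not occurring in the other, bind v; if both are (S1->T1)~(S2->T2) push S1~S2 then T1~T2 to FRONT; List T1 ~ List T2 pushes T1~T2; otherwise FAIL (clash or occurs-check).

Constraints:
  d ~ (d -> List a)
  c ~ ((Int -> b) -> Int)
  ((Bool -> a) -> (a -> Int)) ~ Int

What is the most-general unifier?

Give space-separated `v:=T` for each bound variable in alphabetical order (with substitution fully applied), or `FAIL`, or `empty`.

Answer: FAIL

Derivation:
step 1: unify d ~ (d -> List a)  [subst: {-} | 2 pending]
  occurs-check fail: d in (d -> List a)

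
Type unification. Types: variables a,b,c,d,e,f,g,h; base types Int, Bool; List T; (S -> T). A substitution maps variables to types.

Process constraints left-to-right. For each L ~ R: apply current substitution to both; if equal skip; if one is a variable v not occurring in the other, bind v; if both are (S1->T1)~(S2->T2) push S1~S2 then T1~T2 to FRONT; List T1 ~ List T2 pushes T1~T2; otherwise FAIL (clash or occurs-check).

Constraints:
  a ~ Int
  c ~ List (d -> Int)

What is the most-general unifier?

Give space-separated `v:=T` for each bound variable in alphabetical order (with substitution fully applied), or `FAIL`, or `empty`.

step 1: unify a ~ Int  [subst: {-} | 1 pending]
  bind a := Int
step 2: unify c ~ List (d -> Int)  [subst: {a:=Int} | 0 pending]
  bind c := List (d -> Int)

Answer: a:=Int c:=List (d -> Int)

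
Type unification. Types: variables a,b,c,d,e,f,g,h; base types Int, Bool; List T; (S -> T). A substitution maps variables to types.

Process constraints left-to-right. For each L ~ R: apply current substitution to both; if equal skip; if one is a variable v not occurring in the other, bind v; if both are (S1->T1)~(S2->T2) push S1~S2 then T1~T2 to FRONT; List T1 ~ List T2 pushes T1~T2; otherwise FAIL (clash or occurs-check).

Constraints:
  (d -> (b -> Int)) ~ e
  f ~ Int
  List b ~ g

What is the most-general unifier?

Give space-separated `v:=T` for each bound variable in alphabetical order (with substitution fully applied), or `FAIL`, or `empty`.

step 1: unify (d -> (b -> Int)) ~ e  [subst: {-} | 2 pending]
  bind e := (d -> (b -> Int))
step 2: unify f ~ Int  [subst: {e:=(d -> (b -> Int))} | 1 pending]
  bind f := Int
step 3: unify List b ~ g  [subst: {e:=(d -> (b -> Int)), f:=Int} | 0 pending]
  bind g := List b

Answer: e:=(d -> (b -> Int)) f:=Int g:=List b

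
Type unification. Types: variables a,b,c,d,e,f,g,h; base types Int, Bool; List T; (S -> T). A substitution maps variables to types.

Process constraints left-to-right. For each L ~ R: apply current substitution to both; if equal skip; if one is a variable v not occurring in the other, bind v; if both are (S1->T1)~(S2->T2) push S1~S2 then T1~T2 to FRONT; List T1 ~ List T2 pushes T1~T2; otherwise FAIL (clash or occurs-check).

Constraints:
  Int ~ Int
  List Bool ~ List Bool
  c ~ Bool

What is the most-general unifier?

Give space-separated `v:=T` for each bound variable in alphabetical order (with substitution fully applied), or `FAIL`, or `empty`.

step 1: unify Int ~ Int  [subst: {-} | 2 pending]
  -> identical, skip
step 2: unify List Bool ~ List Bool  [subst: {-} | 1 pending]
  -> identical, skip
step 3: unify c ~ Bool  [subst: {-} | 0 pending]
  bind c := Bool

Answer: c:=Bool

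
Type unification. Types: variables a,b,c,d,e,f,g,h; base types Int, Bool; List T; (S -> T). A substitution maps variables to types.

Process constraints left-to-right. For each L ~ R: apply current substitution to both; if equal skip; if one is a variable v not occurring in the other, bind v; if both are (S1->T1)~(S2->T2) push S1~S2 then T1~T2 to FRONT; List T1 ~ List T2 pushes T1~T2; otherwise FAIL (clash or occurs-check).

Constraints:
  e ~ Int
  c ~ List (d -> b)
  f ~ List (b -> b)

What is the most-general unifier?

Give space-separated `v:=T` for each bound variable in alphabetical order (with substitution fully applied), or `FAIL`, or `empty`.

step 1: unify e ~ Int  [subst: {-} | 2 pending]
  bind e := Int
step 2: unify c ~ List (d -> b)  [subst: {e:=Int} | 1 pending]
  bind c := List (d -> b)
step 3: unify f ~ List (b -> b)  [subst: {e:=Int, c:=List (d -> b)} | 0 pending]
  bind f := List (b -> b)

Answer: c:=List (d -> b) e:=Int f:=List (b -> b)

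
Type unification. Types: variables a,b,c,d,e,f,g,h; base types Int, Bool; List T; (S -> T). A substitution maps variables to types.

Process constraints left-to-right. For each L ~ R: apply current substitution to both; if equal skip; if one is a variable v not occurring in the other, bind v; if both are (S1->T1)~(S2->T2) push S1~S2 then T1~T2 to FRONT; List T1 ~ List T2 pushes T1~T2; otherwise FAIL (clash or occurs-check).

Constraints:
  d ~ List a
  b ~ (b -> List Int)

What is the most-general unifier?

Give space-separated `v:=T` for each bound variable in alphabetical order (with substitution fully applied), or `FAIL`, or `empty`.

Answer: FAIL

Derivation:
step 1: unify d ~ List a  [subst: {-} | 1 pending]
  bind d := List a
step 2: unify b ~ (b -> List Int)  [subst: {d:=List a} | 0 pending]
  occurs-check fail: b in (b -> List Int)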